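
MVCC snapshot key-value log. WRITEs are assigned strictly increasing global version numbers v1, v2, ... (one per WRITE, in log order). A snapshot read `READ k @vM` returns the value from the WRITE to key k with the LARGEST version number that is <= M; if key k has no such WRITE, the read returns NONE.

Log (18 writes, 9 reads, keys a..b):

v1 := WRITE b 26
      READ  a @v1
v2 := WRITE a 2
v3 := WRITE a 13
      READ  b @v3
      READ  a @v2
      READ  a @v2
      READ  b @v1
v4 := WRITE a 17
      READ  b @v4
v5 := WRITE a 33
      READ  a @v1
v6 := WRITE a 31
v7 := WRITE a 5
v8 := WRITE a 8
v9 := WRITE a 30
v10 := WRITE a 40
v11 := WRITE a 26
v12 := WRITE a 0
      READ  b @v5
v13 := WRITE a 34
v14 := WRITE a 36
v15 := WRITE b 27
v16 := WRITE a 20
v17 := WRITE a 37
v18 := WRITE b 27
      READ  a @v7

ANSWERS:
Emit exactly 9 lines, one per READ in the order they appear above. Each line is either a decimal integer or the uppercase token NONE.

Answer: NONE
26
2
2
26
26
NONE
26
5

Derivation:
v1: WRITE b=26  (b history now [(1, 26)])
READ a @v1: history=[] -> no version <= 1 -> NONE
v2: WRITE a=2  (a history now [(2, 2)])
v3: WRITE a=13  (a history now [(2, 2), (3, 13)])
READ b @v3: history=[(1, 26)] -> pick v1 -> 26
READ a @v2: history=[(2, 2), (3, 13)] -> pick v2 -> 2
READ a @v2: history=[(2, 2), (3, 13)] -> pick v2 -> 2
READ b @v1: history=[(1, 26)] -> pick v1 -> 26
v4: WRITE a=17  (a history now [(2, 2), (3, 13), (4, 17)])
READ b @v4: history=[(1, 26)] -> pick v1 -> 26
v5: WRITE a=33  (a history now [(2, 2), (3, 13), (4, 17), (5, 33)])
READ a @v1: history=[(2, 2), (3, 13), (4, 17), (5, 33)] -> no version <= 1 -> NONE
v6: WRITE a=31  (a history now [(2, 2), (3, 13), (4, 17), (5, 33), (6, 31)])
v7: WRITE a=5  (a history now [(2, 2), (3, 13), (4, 17), (5, 33), (6, 31), (7, 5)])
v8: WRITE a=8  (a history now [(2, 2), (3, 13), (4, 17), (5, 33), (6, 31), (7, 5), (8, 8)])
v9: WRITE a=30  (a history now [(2, 2), (3, 13), (4, 17), (5, 33), (6, 31), (7, 5), (8, 8), (9, 30)])
v10: WRITE a=40  (a history now [(2, 2), (3, 13), (4, 17), (5, 33), (6, 31), (7, 5), (8, 8), (9, 30), (10, 40)])
v11: WRITE a=26  (a history now [(2, 2), (3, 13), (4, 17), (5, 33), (6, 31), (7, 5), (8, 8), (9, 30), (10, 40), (11, 26)])
v12: WRITE a=0  (a history now [(2, 2), (3, 13), (4, 17), (5, 33), (6, 31), (7, 5), (8, 8), (9, 30), (10, 40), (11, 26), (12, 0)])
READ b @v5: history=[(1, 26)] -> pick v1 -> 26
v13: WRITE a=34  (a history now [(2, 2), (3, 13), (4, 17), (5, 33), (6, 31), (7, 5), (8, 8), (9, 30), (10, 40), (11, 26), (12, 0), (13, 34)])
v14: WRITE a=36  (a history now [(2, 2), (3, 13), (4, 17), (5, 33), (6, 31), (7, 5), (8, 8), (9, 30), (10, 40), (11, 26), (12, 0), (13, 34), (14, 36)])
v15: WRITE b=27  (b history now [(1, 26), (15, 27)])
v16: WRITE a=20  (a history now [(2, 2), (3, 13), (4, 17), (5, 33), (6, 31), (7, 5), (8, 8), (9, 30), (10, 40), (11, 26), (12, 0), (13, 34), (14, 36), (16, 20)])
v17: WRITE a=37  (a history now [(2, 2), (3, 13), (4, 17), (5, 33), (6, 31), (7, 5), (8, 8), (9, 30), (10, 40), (11, 26), (12, 0), (13, 34), (14, 36), (16, 20), (17, 37)])
v18: WRITE b=27  (b history now [(1, 26), (15, 27), (18, 27)])
READ a @v7: history=[(2, 2), (3, 13), (4, 17), (5, 33), (6, 31), (7, 5), (8, 8), (9, 30), (10, 40), (11, 26), (12, 0), (13, 34), (14, 36), (16, 20), (17, 37)] -> pick v7 -> 5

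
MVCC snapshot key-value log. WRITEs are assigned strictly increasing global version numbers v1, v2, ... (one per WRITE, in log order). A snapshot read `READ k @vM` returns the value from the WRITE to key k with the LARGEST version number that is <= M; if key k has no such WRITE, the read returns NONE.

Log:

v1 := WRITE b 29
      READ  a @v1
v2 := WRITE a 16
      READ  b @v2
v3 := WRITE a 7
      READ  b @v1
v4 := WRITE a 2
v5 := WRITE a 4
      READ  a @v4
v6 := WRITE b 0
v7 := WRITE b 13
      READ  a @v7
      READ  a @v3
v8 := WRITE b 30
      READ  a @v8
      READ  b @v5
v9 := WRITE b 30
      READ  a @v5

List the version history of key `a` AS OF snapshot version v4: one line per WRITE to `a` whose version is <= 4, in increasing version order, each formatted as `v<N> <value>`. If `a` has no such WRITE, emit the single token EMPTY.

Scan writes for key=a with version <= 4:
  v1 WRITE b 29 -> skip
  v2 WRITE a 16 -> keep
  v3 WRITE a 7 -> keep
  v4 WRITE a 2 -> keep
  v5 WRITE a 4 -> drop (> snap)
  v6 WRITE b 0 -> skip
  v7 WRITE b 13 -> skip
  v8 WRITE b 30 -> skip
  v9 WRITE b 30 -> skip
Collected: [(2, 16), (3, 7), (4, 2)]

Answer: v2 16
v3 7
v4 2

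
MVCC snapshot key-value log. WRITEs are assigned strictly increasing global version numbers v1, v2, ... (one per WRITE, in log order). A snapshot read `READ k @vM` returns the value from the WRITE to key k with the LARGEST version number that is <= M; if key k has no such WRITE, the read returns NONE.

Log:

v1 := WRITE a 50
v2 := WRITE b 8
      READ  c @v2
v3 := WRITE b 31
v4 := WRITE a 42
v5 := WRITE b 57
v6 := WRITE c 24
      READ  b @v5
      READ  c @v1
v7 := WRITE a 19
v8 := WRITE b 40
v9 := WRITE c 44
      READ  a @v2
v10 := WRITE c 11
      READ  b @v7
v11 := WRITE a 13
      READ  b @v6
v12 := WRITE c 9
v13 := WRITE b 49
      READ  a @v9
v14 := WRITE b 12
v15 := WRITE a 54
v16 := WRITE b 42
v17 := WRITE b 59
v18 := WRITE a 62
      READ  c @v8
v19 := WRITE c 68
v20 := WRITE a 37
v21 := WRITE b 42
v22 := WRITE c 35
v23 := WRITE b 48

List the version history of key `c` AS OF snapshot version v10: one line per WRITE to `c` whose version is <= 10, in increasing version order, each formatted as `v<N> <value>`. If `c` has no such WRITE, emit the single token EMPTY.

Scan writes for key=c with version <= 10:
  v1 WRITE a 50 -> skip
  v2 WRITE b 8 -> skip
  v3 WRITE b 31 -> skip
  v4 WRITE a 42 -> skip
  v5 WRITE b 57 -> skip
  v6 WRITE c 24 -> keep
  v7 WRITE a 19 -> skip
  v8 WRITE b 40 -> skip
  v9 WRITE c 44 -> keep
  v10 WRITE c 11 -> keep
  v11 WRITE a 13 -> skip
  v12 WRITE c 9 -> drop (> snap)
  v13 WRITE b 49 -> skip
  v14 WRITE b 12 -> skip
  v15 WRITE a 54 -> skip
  v16 WRITE b 42 -> skip
  v17 WRITE b 59 -> skip
  v18 WRITE a 62 -> skip
  v19 WRITE c 68 -> drop (> snap)
  v20 WRITE a 37 -> skip
  v21 WRITE b 42 -> skip
  v22 WRITE c 35 -> drop (> snap)
  v23 WRITE b 48 -> skip
Collected: [(6, 24), (9, 44), (10, 11)]

Answer: v6 24
v9 44
v10 11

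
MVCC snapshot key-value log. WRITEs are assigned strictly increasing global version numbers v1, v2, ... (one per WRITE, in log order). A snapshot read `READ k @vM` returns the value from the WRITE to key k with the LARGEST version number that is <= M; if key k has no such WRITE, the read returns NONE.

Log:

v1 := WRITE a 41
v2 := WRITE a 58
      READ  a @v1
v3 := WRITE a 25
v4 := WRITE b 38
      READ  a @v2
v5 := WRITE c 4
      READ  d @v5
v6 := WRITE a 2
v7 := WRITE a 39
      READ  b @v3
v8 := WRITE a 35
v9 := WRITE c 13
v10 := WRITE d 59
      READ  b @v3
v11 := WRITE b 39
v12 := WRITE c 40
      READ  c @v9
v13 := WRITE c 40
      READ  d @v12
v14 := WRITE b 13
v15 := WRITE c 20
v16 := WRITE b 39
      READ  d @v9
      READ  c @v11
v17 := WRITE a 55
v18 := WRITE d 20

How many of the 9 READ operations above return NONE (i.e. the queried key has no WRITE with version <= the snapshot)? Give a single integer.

Answer: 4

Derivation:
v1: WRITE a=41  (a history now [(1, 41)])
v2: WRITE a=58  (a history now [(1, 41), (2, 58)])
READ a @v1: history=[(1, 41), (2, 58)] -> pick v1 -> 41
v3: WRITE a=25  (a history now [(1, 41), (2, 58), (3, 25)])
v4: WRITE b=38  (b history now [(4, 38)])
READ a @v2: history=[(1, 41), (2, 58), (3, 25)] -> pick v2 -> 58
v5: WRITE c=4  (c history now [(5, 4)])
READ d @v5: history=[] -> no version <= 5 -> NONE
v6: WRITE a=2  (a history now [(1, 41), (2, 58), (3, 25), (6, 2)])
v7: WRITE a=39  (a history now [(1, 41), (2, 58), (3, 25), (6, 2), (7, 39)])
READ b @v3: history=[(4, 38)] -> no version <= 3 -> NONE
v8: WRITE a=35  (a history now [(1, 41), (2, 58), (3, 25), (6, 2), (7, 39), (8, 35)])
v9: WRITE c=13  (c history now [(5, 4), (9, 13)])
v10: WRITE d=59  (d history now [(10, 59)])
READ b @v3: history=[(4, 38)] -> no version <= 3 -> NONE
v11: WRITE b=39  (b history now [(4, 38), (11, 39)])
v12: WRITE c=40  (c history now [(5, 4), (9, 13), (12, 40)])
READ c @v9: history=[(5, 4), (9, 13), (12, 40)] -> pick v9 -> 13
v13: WRITE c=40  (c history now [(5, 4), (9, 13), (12, 40), (13, 40)])
READ d @v12: history=[(10, 59)] -> pick v10 -> 59
v14: WRITE b=13  (b history now [(4, 38), (11, 39), (14, 13)])
v15: WRITE c=20  (c history now [(5, 4), (9, 13), (12, 40), (13, 40), (15, 20)])
v16: WRITE b=39  (b history now [(4, 38), (11, 39), (14, 13), (16, 39)])
READ d @v9: history=[(10, 59)] -> no version <= 9 -> NONE
READ c @v11: history=[(5, 4), (9, 13), (12, 40), (13, 40), (15, 20)] -> pick v9 -> 13
v17: WRITE a=55  (a history now [(1, 41), (2, 58), (3, 25), (6, 2), (7, 39), (8, 35), (17, 55)])
v18: WRITE d=20  (d history now [(10, 59), (18, 20)])
Read results in order: ['41', '58', 'NONE', 'NONE', 'NONE', '13', '59', 'NONE', '13']
NONE count = 4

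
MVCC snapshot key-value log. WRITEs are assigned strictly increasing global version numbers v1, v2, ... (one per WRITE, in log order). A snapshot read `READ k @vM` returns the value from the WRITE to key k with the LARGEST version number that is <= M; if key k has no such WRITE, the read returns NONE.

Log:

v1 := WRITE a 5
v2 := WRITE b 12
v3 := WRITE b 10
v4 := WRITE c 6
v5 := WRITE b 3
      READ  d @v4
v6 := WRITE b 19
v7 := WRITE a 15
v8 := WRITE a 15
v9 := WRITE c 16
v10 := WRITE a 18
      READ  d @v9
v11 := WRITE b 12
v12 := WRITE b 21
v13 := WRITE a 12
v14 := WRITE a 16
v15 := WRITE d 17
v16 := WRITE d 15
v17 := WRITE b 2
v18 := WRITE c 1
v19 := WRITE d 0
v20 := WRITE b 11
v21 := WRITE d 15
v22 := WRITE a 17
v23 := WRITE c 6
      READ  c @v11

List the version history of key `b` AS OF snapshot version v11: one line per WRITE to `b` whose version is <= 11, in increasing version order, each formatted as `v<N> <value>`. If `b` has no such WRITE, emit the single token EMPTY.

Scan writes for key=b with version <= 11:
  v1 WRITE a 5 -> skip
  v2 WRITE b 12 -> keep
  v3 WRITE b 10 -> keep
  v4 WRITE c 6 -> skip
  v5 WRITE b 3 -> keep
  v6 WRITE b 19 -> keep
  v7 WRITE a 15 -> skip
  v8 WRITE a 15 -> skip
  v9 WRITE c 16 -> skip
  v10 WRITE a 18 -> skip
  v11 WRITE b 12 -> keep
  v12 WRITE b 21 -> drop (> snap)
  v13 WRITE a 12 -> skip
  v14 WRITE a 16 -> skip
  v15 WRITE d 17 -> skip
  v16 WRITE d 15 -> skip
  v17 WRITE b 2 -> drop (> snap)
  v18 WRITE c 1 -> skip
  v19 WRITE d 0 -> skip
  v20 WRITE b 11 -> drop (> snap)
  v21 WRITE d 15 -> skip
  v22 WRITE a 17 -> skip
  v23 WRITE c 6 -> skip
Collected: [(2, 12), (3, 10), (5, 3), (6, 19), (11, 12)]

Answer: v2 12
v3 10
v5 3
v6 19
v11 12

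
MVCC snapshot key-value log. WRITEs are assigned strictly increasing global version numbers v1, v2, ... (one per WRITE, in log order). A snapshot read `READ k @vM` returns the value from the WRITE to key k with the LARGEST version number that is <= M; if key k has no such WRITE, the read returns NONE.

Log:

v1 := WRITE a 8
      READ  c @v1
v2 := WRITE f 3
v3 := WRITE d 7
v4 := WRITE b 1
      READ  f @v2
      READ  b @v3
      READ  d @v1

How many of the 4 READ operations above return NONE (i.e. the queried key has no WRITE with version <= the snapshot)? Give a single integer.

Answer: 3

Derivation:
v1: WRITE a=8  (a history now [(1, 8)])
READ c @v1: history=[] -> no version <= 1 -> NONE
v2: WRITE f=3  (f history now [(2, 3)])
v3: WRITE d=7  (d history now [(3, 7)])
v4: WRITE b=1  (b history now [(4, 1)])
READ f @v2: history=[(2, 3)] -> pick v2 -> 3
READ b @v3: history=[(4, 1)] -> no version <= 3 -> NONE
READ d @v1: history=[(3, 7)] -> no version <= 1 -> NONE
Read results in order: ['NONE', '3', 'NONE', 'NONE']
NONE count = 3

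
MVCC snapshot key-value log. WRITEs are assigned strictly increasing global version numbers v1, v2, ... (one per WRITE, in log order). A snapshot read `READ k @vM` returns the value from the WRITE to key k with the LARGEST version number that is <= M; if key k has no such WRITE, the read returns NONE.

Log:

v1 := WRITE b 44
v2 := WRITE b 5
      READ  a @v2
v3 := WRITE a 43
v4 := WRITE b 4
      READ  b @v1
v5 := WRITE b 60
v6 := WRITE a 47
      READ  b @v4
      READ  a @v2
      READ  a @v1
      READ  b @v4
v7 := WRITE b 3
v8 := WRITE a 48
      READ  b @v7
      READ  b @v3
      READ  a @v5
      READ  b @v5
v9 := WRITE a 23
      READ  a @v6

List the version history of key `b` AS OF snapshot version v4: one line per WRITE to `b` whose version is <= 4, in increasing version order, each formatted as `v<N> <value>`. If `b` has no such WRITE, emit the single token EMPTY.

Answer: v1 44
v2 5
v4 4

Derivation:
Scan writes for key=b with version <= 4:
  v1 WRITE b 44 -> keep
  v2 WRITE b 5 -> keep
  v3 WRITE a 43 -> skip
  v4 WRITE b 4 -> keep
  v5 WRITE b 60 -> drop (> snap)
  v6 WRITE a 47 -> skip
  v7 WRITE b 3 -> drop (> snap)
  v8 WRITE a 48 -> skip
  v9 WRITE a 23 -> skip
Collected: [(1, 44), (2, 5), (4, 4)]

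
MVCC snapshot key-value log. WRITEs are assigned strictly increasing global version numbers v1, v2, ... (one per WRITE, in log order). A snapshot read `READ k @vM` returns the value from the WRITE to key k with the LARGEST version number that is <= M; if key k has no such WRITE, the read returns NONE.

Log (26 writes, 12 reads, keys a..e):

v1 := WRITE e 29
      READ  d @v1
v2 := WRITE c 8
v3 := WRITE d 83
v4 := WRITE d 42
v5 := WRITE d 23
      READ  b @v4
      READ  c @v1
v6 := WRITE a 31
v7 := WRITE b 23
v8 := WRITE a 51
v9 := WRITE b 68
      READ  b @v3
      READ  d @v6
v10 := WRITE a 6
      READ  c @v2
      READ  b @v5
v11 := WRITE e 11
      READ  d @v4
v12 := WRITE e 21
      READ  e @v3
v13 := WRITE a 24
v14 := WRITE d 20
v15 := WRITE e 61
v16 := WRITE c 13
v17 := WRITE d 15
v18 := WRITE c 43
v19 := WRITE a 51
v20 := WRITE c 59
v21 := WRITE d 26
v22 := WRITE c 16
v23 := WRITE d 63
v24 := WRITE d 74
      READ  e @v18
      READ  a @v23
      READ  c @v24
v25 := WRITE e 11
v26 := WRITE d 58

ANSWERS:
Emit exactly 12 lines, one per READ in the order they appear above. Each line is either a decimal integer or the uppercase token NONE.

v1: WRITE e=29  (e history now [(1, 29)])
READ d @v1: history=[] -> no version <= 1 -> NONE
v2: WRITE c=8  (c history now [(2, 8)])
v3: WRITE d=83  (d history now [(3, 83)])
v4: WRITE d=42  (d history now [(3, 83), (4, 42)])
v5: WRITE d=23  (d history now [(3, 83), (4, 42), (5, 23)])
READ b @v4: history=[] -> no version <= 4 -> NONE
READ c @v1: history=[(2, 8)] -> no version <= 1 -> NONE
v6: WRITE a=31  (a history now [(6, 31)])
v7: WRITE b=23  (b history now [(7, 23)])
v8: WRITE a=51  (a history now [(6, 31), (8, 51)])
v9: WRITE b=68  (b history now [(7, 23), (9, 68)])
READ b @v3: history=[(7, 23), (9, 68)] -> no version <= 3 -> NONE
READ d @v6: history=[(3, 83), (4, 42), (5, 23)] -> pick v5 -> 23
v10: WRITE a=6  (a history now [(6, 31), (8, 51), (10, 6)])
READ c @v2: history=[(2, 8)] -> pick v2 -> 8
READ b @v5: history=[(7, 23), (9, 68)] -> no version <= 5 -> NONE
v11: WRITE e=11  (e history now [(1, 29), (11, 11)])
READ d @v4: history=[(3, 83), (4, 42), (5, 23)] -> pick v4 -> 42
v12: WRITE e=21  (e history now [(1, 29), (11, 11), (12, 21)])
READ e @v3: history=[(1, 29), (11, 11), (12, 21)] -> pick v1 -> 29
v13: WRITE a=24  (a history now [(6, 31), (8, 51), (10, 6), (13, 24)])
v14: WRITE d=20  (d history now [(3, 83), (4, 42), (5, 23), (14, 20)])
v15: WRITE e=61  (e history now [(1, 29), (11, 11), (12, 21), (15, 61)])
v16: WRITE c=13  (c history now [(2, 8), (16, 13)])
v17: WRITE d=15  (d history now [(3, 83), (4, 42), (5, 23), (14, 20), (17, 15)])
v18: WRITE c=43  (c history now [(2, 8), (16, 13), (18, 43)])
v19: WRITE a=51  (a history now [(6, 31), (8, 51), (10, 6), (13, 24), (19, 51)])
v20: WRITE c=59  (c history now [(2, 8), (16, 13), (18, 43), (20, 59)])
v21: WRITE d=26  (d history now [(3, 83), (4, 42), (5, 23), (14, 20), (17, 15), (21, 26)])
v22: WRITE c=16  (c history now [(2, 8), (16, 13), (18, 43), (20, 59), (22, 16)])
v23: WRITE d=63  (d history now [(3, 83), (4, 42), (5, 23), (14, 20), (17, 15), (21, 26), (23, 63)])
v24: WRITE d=74  (d history now [(3, 83), (4, 42), (5, 23), (14, 20), (17, 15), (21, 26), (23, 63), (24, 74)])
READ e @v18: history=[(1, 29), (11, 11), (12, 21), (15, 61)] -> pick v15 -> 61
READ a @v23: history=[(6, 31), (8, 51), (10, 6), (13, 24), (19, 51)] -> pick v19 -> 51
READ c @v24: history=[(2, 8), (16, 13), (18, 43), (20, 59), (22, 16)] -> pick v22 -> 16
v25: WRITE e=11  (e history now [(1, 29), (11, 11), (12, 21), (15, 61), (25, 11)])
v26: WRITE d=58  (d history now [(3, 83), (4, 42), (5, 23), (14, 20), (17, 15), (21, 26), (23, 63), (24, 74), (26, 58)])

Answer: NONE
NONE
NONE
NONE
23
8
NONE
42
29
61
51
16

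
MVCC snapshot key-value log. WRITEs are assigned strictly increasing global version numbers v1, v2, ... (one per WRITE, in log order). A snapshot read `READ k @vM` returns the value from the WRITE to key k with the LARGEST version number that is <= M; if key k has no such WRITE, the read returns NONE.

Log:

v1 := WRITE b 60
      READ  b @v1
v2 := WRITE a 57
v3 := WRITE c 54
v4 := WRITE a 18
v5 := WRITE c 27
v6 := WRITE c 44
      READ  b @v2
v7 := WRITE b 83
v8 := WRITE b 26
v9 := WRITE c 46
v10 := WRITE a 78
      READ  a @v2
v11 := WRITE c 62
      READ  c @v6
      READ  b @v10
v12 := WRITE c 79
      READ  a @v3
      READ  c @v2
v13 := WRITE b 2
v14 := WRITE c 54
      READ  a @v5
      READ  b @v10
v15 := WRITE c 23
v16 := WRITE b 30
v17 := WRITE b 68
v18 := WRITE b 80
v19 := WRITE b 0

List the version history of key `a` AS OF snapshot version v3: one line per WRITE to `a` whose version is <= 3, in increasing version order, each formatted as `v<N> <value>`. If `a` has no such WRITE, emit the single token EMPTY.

Answer: v2 57

Derivation:
Scan writes for key=a with version <= 3:
  v1 WRITE b 60 -> skip
  v2 WRITE a 57 -> keep
  v3 WRITE c 54 -> skip
  v4 WRITE a 18 -> drop (> snap)
  v5 WRITE c 27 -> skip
  v6 WRITE c 44 -> skip
  v7 WRITE b 83 -> skip
  v8 WRITE b 26 -> skip
  v9 WRITE c 46 -> skip
  v10 WRITE a 78 -> drop (> snap)
  v11 WRITE c 62 -> skip
  v12 WRITE c 79 -> skip
  v13 WRITE b 2 -> skip
  v14 WRITE c 54 -> skip
  v15 WRITE c 23 -> skip
  v16 WRITE b 30 -> skip
  v17 WRITE b 68 -> skip
  v18 WRITE b 80 -> skip
  v19 WRITE b 0 -> skip
Collected: [(2, 57)]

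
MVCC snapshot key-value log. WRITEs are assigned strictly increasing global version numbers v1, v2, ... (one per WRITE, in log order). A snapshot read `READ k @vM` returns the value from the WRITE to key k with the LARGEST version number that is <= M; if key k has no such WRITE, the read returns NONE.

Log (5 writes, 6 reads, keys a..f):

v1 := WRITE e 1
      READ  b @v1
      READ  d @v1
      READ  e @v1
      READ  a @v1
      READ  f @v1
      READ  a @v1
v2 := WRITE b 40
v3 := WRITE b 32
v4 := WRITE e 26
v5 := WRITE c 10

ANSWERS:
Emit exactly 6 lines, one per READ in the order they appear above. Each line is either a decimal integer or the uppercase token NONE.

Answer: NONE
NONE
1
NONE
NONE
NONE

Derivation:
v1: WRITE e=1  (e history now [(1, 1)])
READ b @v1: history=[] -> no version <= 1 -> NONE
READ d @v1: history=[] -> no version <= 1 -> NONE
READ e @v1: history=[(1, 1)] -> pick v1 -> 1
READ a @v1: history=[] -> no version <= 1 -> NONE
READ f @v1: history=[] -> no version <= 1 -> NONE
READ a @v1: history=[] -> no version <= 1 -> NONE
v2: WRITE b=40  (b history now [(2, 40)])
v3: WRITE b=32  (b history now [(2, 40), (3, 32)])
v4: WRITE e=26  (e history now [(1, 1), (4, 26)])
v5: WRITE c=10  (c history now [(5, 10)])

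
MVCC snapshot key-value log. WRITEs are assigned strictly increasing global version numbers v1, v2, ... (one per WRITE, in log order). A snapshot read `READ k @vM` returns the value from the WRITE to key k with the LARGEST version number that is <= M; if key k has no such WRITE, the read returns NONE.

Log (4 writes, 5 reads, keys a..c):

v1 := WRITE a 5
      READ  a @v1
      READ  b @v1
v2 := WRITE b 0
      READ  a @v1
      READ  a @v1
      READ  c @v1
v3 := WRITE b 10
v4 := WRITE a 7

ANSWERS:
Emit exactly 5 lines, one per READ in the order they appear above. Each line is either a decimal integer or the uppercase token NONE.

v1: WRITE a=5  (a history now [(1, 5)])
READ a @v1: history=[(1, 5)] -> pick v1 -> 5
READ b @v1: history=[] -> no version <= 1 -> NONE
v2: WRITE b=0  (b history now [(2, 0)])
READ a @v1: history=[(1, 5)] -> pick v1 -> 5
READ a @v1: history=[(1, 5)] -> pick v1 -> 5
READ c @v1: history=[] -> no version <= 1 -> NONE
v3: WRITE b=10  (b history now [(2, 0), (3, 10)])
v4: WRITE a=7  (a history now [(1, 5), (4, 7)])

Answer: 5
NONE
5
5
NONE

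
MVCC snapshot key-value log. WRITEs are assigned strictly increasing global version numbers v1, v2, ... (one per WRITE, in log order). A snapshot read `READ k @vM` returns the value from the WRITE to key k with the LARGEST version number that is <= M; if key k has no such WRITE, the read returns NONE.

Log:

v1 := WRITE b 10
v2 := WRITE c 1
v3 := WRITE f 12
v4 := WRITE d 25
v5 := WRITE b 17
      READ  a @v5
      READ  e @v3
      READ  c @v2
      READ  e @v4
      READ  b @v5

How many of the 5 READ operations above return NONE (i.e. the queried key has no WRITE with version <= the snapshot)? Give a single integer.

v1: WRITE b=10  (b history now [(1, 10)])
v2: WRITE c=1  (c history now [(2, 1)])
v3: WRITE f=12  (f history now [(3, 12)])
v4: WRITE d=25  (d history now [(4, 25)])
v5: WRITE b=17  (b history now [(1, 10), (5, 17)])
READ a @v5: history=[] -> no version <= 5 -> NONE
READ e @v3: history=[] -> no version <= 3 -> NONE
READ c @v2: history=[(2, 1)] -> pick v2 -> 1
READ e @v4: history=[] -> no version <= 4 -> NONE
READ b @v5: history=[(1, 10), (5, 17)] -> pick v5 -> 17
Read results in order: ['NONE', 'NONE', '1', 'NONE', '17']
NONE count = 3

Answer: 3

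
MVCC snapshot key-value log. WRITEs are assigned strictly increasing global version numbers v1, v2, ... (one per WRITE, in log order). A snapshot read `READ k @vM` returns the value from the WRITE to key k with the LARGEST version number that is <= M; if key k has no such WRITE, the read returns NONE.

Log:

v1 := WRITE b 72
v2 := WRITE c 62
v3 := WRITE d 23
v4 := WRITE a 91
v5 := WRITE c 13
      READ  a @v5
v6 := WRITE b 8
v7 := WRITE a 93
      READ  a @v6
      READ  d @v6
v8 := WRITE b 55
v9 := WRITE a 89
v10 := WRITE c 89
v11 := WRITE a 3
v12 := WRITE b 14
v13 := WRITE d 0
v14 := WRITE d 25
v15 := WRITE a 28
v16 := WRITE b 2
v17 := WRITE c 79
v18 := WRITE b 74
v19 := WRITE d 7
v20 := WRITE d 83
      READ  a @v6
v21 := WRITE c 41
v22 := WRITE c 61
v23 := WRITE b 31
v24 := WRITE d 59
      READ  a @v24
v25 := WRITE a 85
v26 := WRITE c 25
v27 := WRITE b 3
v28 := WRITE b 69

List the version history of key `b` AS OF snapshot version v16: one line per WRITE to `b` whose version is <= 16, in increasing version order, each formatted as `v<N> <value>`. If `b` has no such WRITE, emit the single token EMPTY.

Scan writes for key=b with version <= 16:
  v1 WRITE b 72 -> keep
  v2 WRITE c 62 -> skip
  v3 WRITE d 23 -> skip
  v4 WRITE a 91 -> skip
  v5 WRITE c 13 -> skip
  v6 WRITE b 8 -> keep
  v7 WRITE a 93 -> skip
  v8 WRITE b 55 -> keep
  v9 WRITE a 89 -> skip
  v10 WRITE c 89 -> skip
  v11 WRITE a 3 -> skip
  v12 WRITE b 14 -> keep
  v13 WRITE d 0 -> skip
  v14 WRITE d 25 -> skip
  v15 WRITE a 28 -> skip
  v16 WRITE b 2 -> keep
  v17 WRITE c 79 -> skip
  v18 WRITE b 74 -> drop (> snap)
  v19 WRITE d 7 -> skip
  v20 WRITE d 83 -> skip
  v21 WRITE c 41 -> skip
  v22 WRITE c 61 -> skip
  v23 WRITE b 31 -> drop (> snap)
  v24 WRITE d 59 -> skip
  v25 WRITE a 85 -> skip
  v26 WRITE c 25 -> skip
  v27 WRITE b 3 -> drop (> snap)
  v28 WRITE b 69 -> drop (> snap)
Collected: [(1, 72), (6, 8), (8, 55), (12, 14), (16, 2)]

Answer: v1 72
v6 8
v8 55
v12 14
v16 2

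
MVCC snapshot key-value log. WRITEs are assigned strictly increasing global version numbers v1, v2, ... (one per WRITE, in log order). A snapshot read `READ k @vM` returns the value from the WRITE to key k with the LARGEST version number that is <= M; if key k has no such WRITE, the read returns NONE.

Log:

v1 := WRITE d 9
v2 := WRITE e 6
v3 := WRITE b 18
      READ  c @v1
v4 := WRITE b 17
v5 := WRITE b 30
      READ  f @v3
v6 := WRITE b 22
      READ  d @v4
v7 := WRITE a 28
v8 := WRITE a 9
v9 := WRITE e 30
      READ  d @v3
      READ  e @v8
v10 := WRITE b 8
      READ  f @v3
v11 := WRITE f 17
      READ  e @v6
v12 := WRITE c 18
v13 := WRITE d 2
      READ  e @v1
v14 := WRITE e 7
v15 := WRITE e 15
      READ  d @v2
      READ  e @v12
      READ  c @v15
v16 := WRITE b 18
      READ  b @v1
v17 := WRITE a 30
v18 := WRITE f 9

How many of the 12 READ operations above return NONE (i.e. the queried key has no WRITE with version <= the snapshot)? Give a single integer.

Answer: 5

Derivation:
v1: WRITE d=9  (d history now [(1, 9)])
v2: WRITE e=6  (e history now [(2, 6)])
v3: WRITE b=18  (b history now [(3, 18)])
READ c @v1: history=[] -> no version <= 1 -> NONE
v4: WRITE b=17  (b history now [(3, 18), (4, 17)])
v5: WRITE b=30  (b history now [(3, 18), (4, 17), (5, 30)])
READ f @v3: history=[] -> no version <= 3 -> NONE
v6: WRITE b=22  (b history now [(3, 18), (4, 17), (5, 30), (6, 22)])
READ d @v4: history=[(1, 9)] -> pick v1 -> 9
v7: WRITE a=28  (a history now [(7, 28)])
v8: WRITE a=9  (a history now [(7, 28), (8, 9)])
v9: WRITE e=30  (e history now [(2, 6), (9, 30)])
READ d @v3: history=[(1, 9)] -> pick v1 -> 9
READ e @v8: history=[(2, 6), (9, 30)] -> pick v2 -> 6
v10: WRITE b=8  (b history now [(3, 18), (4, 17), (5, 30), (6, 22), (10, 8)])
READ f @v3: history=[] -> no version <= 3 -> NONE
v11: WRITE f=17  (f history now [(11, 17)])
READ e @v6: history=[(2, 6), (9, 30)] -> pick v2 -> 6
v12: WRITE c=18  (c history now [(12, 18)])
v13: WRITE d=2  (d history now [(1, 9), (13, 2)])
READ e @v1: history=[(2, 6), (9, 30)] -> no version <= 1 -> NONE
v14: WRITE e=7  (e history now [(2, 6), (9, 30), (14, 7)])
v15: WRITE e=15  (e history now [(2, 6), (9, 30), (14, 7), (15, 15)])
READ d @v2: history=[(1, 9), (13, 2)] -> pick v1 -> 9
READ e @v12: history=[(2, 6), (9, 30), (14, 7), (15, 15)] -> pick v9 -> 30
READ c @v15: history=[(12, 18)] -> pick v12 -> 18
v16: WRITE b=18  (b history now [(3, 18), (4, 17), (5, 30), (6, 22), (10, 8), (16, 18)])
READ b @v1: history=[(3, 18), (4, 17), (5, 30), (6, 22), (10, 8), (16, 18)] -> no version <= 1 -> NONE
v17: WRITE a=30  (a history now [(7, 28), (8, 9), (17, 30)])
v18: WRITE f=9  (f history now [(11, 17), (18, 9)])
Read results in order: ['NONE', 'NONE', '9', '9', '6', 'NONE', '6', 'NONE', '9', '30', '18', 'NONE']
NONE count = 5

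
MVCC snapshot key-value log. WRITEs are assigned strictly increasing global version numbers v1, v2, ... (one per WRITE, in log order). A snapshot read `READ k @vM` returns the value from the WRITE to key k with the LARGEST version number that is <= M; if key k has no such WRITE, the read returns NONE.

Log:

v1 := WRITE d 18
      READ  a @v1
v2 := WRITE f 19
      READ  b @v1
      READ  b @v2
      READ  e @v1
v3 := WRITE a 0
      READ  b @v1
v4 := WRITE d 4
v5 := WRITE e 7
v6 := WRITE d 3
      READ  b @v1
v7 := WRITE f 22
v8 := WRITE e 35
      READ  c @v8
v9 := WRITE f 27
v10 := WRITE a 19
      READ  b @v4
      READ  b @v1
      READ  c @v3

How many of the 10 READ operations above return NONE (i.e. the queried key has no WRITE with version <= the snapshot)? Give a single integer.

v1: WRITE d=18  (d history now [(1, 18)])
READ a @v1: history=[] -> no version <= 1 -> NONE
v2: WRITE f=19  (f history now [(2, 19)])
READ b @v1: history=[] -> no version <= 1 -> NONE
READ b @v2: history=[] -> no version <= 2 -> NONE
READ e @v1: history=[] -> no version <= 1 -> NONE
v3: WRITE a=0  (a history now [(3, 0)])
READ b @v1: history=[] -> no version <= 1 -> NONE
v4: WRITE d=4  (d history now [(1, 18), (4, 4)])
v5: WRITE e=7  (e history now [(5, 7)])
v6: WRITE d=3  (d history now [(1, 18), (4, 4), (6, 3)])
READ b @v1: history=[] -> no version <= 1 -> NONE
v7: WRITE f=22  (f history now [(2, 19), (7, 22)])
v8: WRITE e=35  (e history now [(5, 7), (8, 35)])
READ c @v8: history=[] -> no version <= 8 -> NONE
v9: WRITE f=27  (f history now [(2, 19), (7, 22), (9, 27)])
v10: WRITE a=19  (a history now [(3, 0), (10, 19)])
READ b @v4: history=[] -> no version <= 4 -> NONE
READ b @v1: history=[] -> no version <= 1 -> NONE
READ c @v3: history=[] -> no version <= 3 -> NONE
Read results in order: ['NONE', 'NONE', 'NONE', 'NONE', 'NONE', 'NONE', 'NONE', 'NONE', 'NONE', 'NONE']
NONE count = 10

Answer: 10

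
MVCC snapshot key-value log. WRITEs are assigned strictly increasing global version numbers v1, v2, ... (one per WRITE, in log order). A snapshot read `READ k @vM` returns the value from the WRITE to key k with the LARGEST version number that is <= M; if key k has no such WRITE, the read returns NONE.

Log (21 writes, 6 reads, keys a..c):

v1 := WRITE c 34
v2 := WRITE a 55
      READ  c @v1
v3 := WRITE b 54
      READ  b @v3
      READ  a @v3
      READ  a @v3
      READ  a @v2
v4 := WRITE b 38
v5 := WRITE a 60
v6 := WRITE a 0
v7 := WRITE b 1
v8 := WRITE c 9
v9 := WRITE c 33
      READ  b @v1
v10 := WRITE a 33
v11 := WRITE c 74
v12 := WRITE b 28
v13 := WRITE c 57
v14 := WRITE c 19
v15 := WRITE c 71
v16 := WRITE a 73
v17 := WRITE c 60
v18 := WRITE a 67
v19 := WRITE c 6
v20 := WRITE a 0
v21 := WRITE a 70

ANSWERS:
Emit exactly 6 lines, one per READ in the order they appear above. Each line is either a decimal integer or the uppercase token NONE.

v1: WRITE c=34  (c history now [(1, 34)])
v2: WRITE a=55  (a history now [(2, 55)])
READ c @v1: history=[(1, 34)] -> pick v1 -> 34
v3: WRITE b=54  (b history now [(3, 54)])
READ b @v3: history=[(3, 54)] -> pick v3 -> 54
READ a @v3: history=[(2, 55)] -> pick v2 -> 55
READ a @v3: history=[(2, 55)] -> pick v2 -> 55
READ a @v2: history=[(2, 55)] -> pick v2 -> 55
v4: WRITE b=38  (b history now [(3, 54), (4, 38)])
v5: WRITE a=60  (a history now [(2, 55), (5, 60)])
v6: WRITE a=0  (a history now [(2, 55), (5, 60), (6, 0)])
v7: WRITE b=1  (b history now [(3, 54), (4, 38), (7, 1)])
v8: WRITE c=9  (c history now [(1, 34), (8, 9)])
v9: WRITE c=33  (c history now [(1, 34), (8, 9), (9, 33)])
READ b @v1: history=[(3, 54), (4, 38), (7, 1)] -> no version <= 1 -> NONE
v10: WRITE a=33  (a history now [(2, 55), (5, 60), (6, 0), (10, 33)])
v11: WRITE c=74  (c history now [(1, 34), (8, 9), (9, 33), (11, 74)])
v12: WRITE b=28  (b history now [(3, 54), (4, 38), (7, 1), (12, 28)])
v13: WRITE c=57  (c history now [(1, 34), (8, 9), (9, 33), (11, 74), (13, 57)])
v14: WRITE c=19  (c history now [(1, 34), (8, 9), (9, 33), (11, 74), (13, 57), (14, 19)])
v15: WRITE c=71  (c history now [(1, 34), (8, 9), (9, 33), (11, 74), (13, 57), (14, 19), (15, 71)])
v16: WRITE a=73  (a history now [(2, 55), (5, 60), (6, 0), (10, 33), (16, 73)])
v17: WRITE c=60  (c history now [(1, 34), (8, 9), (9, 33), (11, 74), (13, 57), (14, 19), (15, 71), (17, 60)])
v18: WRITE a=67  (a history now [(2, 55), (5, 60), (6, 0), (10, 33), (16, 73), (18, 67)])
v19: WRITE c=6  (c history now [(1, 34), (8, 9), (9, 33), (11, 74), (13, 57), (14, 19), (15, 71), (17, 60), (19, 6)])
v20: WRITE a=0  (a history now [(2, 55), (5, 60), (6, 0), (10, 33), (16, 73), (18, 67), (20, 0)])
v21: WRITE a=70  (a history now [(2, 55), (5, 60), (6, 0), (10, 33), (16, 73), (18, 67), (20, 0), (21, 70)])

Answer: 34
54
55
55
55
NONE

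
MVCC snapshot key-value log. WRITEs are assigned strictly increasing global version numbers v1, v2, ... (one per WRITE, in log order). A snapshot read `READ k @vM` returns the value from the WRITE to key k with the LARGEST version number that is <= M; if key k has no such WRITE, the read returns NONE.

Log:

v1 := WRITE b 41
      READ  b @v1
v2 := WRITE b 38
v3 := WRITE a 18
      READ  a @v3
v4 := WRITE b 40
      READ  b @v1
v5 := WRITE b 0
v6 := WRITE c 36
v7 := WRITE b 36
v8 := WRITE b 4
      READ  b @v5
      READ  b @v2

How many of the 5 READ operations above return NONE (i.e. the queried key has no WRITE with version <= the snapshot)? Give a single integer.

Answer: 0

Derivation:
v1: WRITE b=41  (b history now [(1, 41)])
READ b @v1: history=[(1, 41)] -> pick v1 -> 41
v2: WRITE b=38  (b history now [(1, 41), (2, 38)])
v3: WRITE a=18  (a history now [(3, 18)])
READ a @v3: history=[(3, 18)] -> pick v3 -> 18
v4: WRITE b=40  (b history now [(1, 41), (2, 38), (4, 40)])
READ b @v1: history=[(1, 41), (2, 38), (4, 40)] -> pick v1 -> 41
v5: WRITE b=0  (b history now [(1, 41), (2, 38), (4, 40), (5, 0)])
v6: WRITE c=36  (c history now [(6, 36)])
v7: WRITE b=36  (b history now [(1, 41), (2, 38), (4, 40), (5, 0), (7, 36)])
v8: WRITE b=4  (b history now [(1, 41), (2, 38), (4, 40), (5, 0), (7, 36), (8, 4)])
READ b @v5: history=[(1, 41), (2, 38), (4, 40), (5, 0), (7, 36), (8, 4)] -> pick v5 -> 0
READ b @v2: history=[(1, 41), (2, 38), (4, 40), (5, 0), (7, 36), (8, 4)] -> pick v2 -> 38
Read results in order: ['41', '18', '41', '0', '38']
NONE count = 0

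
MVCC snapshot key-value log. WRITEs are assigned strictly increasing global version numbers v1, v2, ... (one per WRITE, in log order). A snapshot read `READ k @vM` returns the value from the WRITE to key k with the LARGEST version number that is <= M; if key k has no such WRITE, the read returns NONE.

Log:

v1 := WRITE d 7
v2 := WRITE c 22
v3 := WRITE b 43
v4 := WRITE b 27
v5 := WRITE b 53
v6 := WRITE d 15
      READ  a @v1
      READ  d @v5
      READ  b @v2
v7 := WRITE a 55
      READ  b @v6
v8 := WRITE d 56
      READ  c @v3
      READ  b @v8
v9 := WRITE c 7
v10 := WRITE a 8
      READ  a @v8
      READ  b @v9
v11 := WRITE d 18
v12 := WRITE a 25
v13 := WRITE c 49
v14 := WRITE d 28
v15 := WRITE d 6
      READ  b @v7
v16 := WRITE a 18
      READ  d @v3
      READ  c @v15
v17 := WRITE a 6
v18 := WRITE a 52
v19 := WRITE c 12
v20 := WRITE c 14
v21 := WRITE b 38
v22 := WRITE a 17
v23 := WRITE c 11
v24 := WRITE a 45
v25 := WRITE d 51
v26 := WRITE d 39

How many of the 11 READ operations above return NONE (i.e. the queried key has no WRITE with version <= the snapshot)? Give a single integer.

v1: WRITE d=7  (d history now [(1, 7)])
v2: WRITE c=22  (c history now [(2, 22)])
v3: WRITE b=43  (b history now [(3, 43)])
v4: WRITE b=27  (b history now [(3, 43), (4, 27)])
v5: WRITE b=53  (b history now [(3, 43), (4, 27), (5, 53)])
v6: WRITE d=15  (d history now [(1, 7), (6, 15)])
READ a @v1: history=[] -> no version <= 1 -> NONE
READ d @v5: history=[(1, 7), (6, 15)] -> pick v1 -> 7
READ b @v2: history=[(3, 43), (4, 27), (5, 53)] -> no version <= 2 -> NONE
v7: WRITE a=55  (a history now [(7, 55)])
READ b @v6: history=[(3, 43), (4, 27), (5, 53)] -> pick v5 -> 53
v8: WRITE d=56  (d history now [(1, 7), (6, 15), (8, 56)])
READ c @v3: history=[(2, 22)] -> pick v2 -> 22
READ b @v8: history=[(3, 43), (4, 27), (5, 53)] -> pick v5 -> 53
v9: WRITE c=7  (c history now [(2, 22), (9, 7)])
v10: WRITE a=8  (a history now [(7, 55), (10, 8)])
READ a @v8: history=[(7, 55), (10, 8)] -> pick v7 -> 55
READ b @v9: history=[(3, 43), (4, 27), (5, 53)] -> pick v5 -> 53
v11: WRITE d=18  (d history now [(1, 7), (6, 15), (8, 56), (11, 18)])
v12: WRITE a=25  (a history now [(7, 55), (10, 8), (12, 25)])
v13: WRITE c=49  (c history now [(2, 22), (9, 7), (13, 49)])
v14: WRITE d=28  (d history now [(1, 7), (6, 15), (8, 56), (11, 18), (14, 28)])
v15: WRITE d=6  (d history now [(1, 7), (6, 15), (8, 56), (11, 18), (14, 28), (15, 6)])
READ b @v7: history=[(3, 43), (4, 27), (5, 53)] -> pick v5 -> 53
v16: WRITE a=18  (a history now [(7, 55), (10, 8), (12, 25), (16, 18)])
READ d @v3: history=[(1, 7), (6, 15), (8, 56), (11, 18), (14, 28), (15, 6)] -> pick v1 -> 7
READ c @v15: history=[(2, 22), (9, 7), (13, 49)] -> pick v13 -> 49
v17: WRITE a=6  (a history now [(7, 55), (10, 8), (12, 25), (16, 18), (17, 6)])
v18: WRITE a=52  (a history now [(7, 55), (10, 8), (12, 25), (16, 18), (17, 6), (18, 52)])
v19: WRITE c=12  (c history now [(2, 22), (9, 7), (13, 49), (19, 12)])
v20: WRITE c=14  (c history now [(2, 22), (9, 7), (13, 49), (19, 12), (20, 14)])
v21: WRITE b=38  (b history now [(3, 43), (4, 27), (5, 53), (21, 38)])
v22: WRITE a=17  (a history now [(7, 55), (10, 8), (12, 25), (16, 18), (17, 6), (18, 52), (22, 17)])
v23: WRITE c=11  (c history now [(2, 22), (9, 7), (13, 49), (19, 12), (20, 14), (23, 11)])
v24: WRITE a=45  (a history now [(7, 55), (10, 8), (12, 25), (16, 18), (17, 6), (18, 52), (22, 17), (24, 45)])
v25: WRITE d=51  (d history now [(1, 7), (6, 15), (8, 56), (11, 18), (14, 28), (15, 6), (25, 51)])
v26: WRITE d=39  (d history now [(1, 7), (6, 15), (8, 56), (11, 18), (14, 28), (15, 6), (25, 51), (26, 39)])
Read results in order: ['NONE', '7', 'NONE', '53', '22', '53', '55', '53', '53', '7', '49']
NONE count = 2

Answer: 2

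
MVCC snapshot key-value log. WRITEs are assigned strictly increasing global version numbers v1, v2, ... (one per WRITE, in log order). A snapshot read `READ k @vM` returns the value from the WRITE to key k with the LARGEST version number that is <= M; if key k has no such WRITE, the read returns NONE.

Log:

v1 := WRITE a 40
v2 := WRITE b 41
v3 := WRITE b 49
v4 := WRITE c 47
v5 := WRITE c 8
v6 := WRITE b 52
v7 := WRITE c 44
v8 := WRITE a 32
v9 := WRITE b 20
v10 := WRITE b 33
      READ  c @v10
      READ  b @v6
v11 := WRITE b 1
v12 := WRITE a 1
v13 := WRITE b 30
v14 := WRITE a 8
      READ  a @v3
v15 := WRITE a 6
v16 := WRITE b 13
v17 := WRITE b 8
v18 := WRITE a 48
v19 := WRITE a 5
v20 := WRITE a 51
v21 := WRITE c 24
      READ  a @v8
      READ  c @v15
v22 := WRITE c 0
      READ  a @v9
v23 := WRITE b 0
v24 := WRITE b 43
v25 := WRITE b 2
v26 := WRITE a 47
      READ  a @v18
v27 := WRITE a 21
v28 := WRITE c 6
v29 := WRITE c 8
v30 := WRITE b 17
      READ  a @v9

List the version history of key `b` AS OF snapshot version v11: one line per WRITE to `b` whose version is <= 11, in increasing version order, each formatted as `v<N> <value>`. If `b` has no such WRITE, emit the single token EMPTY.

Answer: v2 41
v3 49
v6 52
v9 20
v10 33
v11 1

Derivation:
Scan writes for key=b with version <= 11:
  v1 WRITE a 40 -> skip
  v2 WRITE b 41 -> keep
  v3 WRITE b 49 -> keep
  v4 WRITE c 47 -> skip
  v5 WRITE c 8 -> skip
  v6 WRITE b 52 -> keep
  v7 WRITE c 44 -> skip
  v8 WRITE a 32 -> skip
  v9 WRITE b 20 -> keep
  v10 WRITE b 33 -> keep
  v11 WRITE b 1 -> keep
  v12 WRITE a 1 -> skip
  v13 WRITE b 30 -> drop (> snap)
  v14 WRITE a 8 -> skip
  v15 WRITE a 6 -> skip
  v16 WRITE b 13 -> drop (> snap)
  v17 WRITE b 8 -> drop (> snap)
  v18 WRITE a 48 -> skip
  v19 WRITE a 5 -> skip
  v20 WRITE a 51 -> skip
  v21 WRITE c 24 -> skip
  v22 WRITE c 0 -> skip
  v23 WRITE b 0 -> drop (> snap)
  v24 WRITE b 43 -> drop (> snap)
  v25 WRITE b 2 -> drop (> snap)
  v26 WRITE a 47 -> skip
  v27 WRITE a 21 -> skip
  v28 WRITE c 6 -> skip
  v29 WRITE c 8 -> skip
  v30 WRITE b 17 -> drop (> snap)
Collected: [(2, 41), (3, 49), (6, 52), (9, 20), (10, 33), (11, 1)]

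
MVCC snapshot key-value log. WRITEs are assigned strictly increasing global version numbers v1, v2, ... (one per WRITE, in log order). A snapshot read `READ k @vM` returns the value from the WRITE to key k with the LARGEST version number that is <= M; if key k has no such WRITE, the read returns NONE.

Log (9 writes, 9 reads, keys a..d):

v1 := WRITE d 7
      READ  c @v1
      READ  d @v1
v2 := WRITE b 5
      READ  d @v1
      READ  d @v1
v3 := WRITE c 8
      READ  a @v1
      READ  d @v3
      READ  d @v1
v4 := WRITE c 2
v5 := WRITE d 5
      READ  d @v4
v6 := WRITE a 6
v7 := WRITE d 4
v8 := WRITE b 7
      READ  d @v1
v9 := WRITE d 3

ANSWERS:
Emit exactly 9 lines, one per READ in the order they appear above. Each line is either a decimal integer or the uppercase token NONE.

v1: WRITE d=7  (d history now [(1, 7)])
READ c @v1: history=[] -> no version <= 1 -> NONE
READ d @v1: history=[(1, 7)] -> pick v1 -> 7
v2: WRITE b=5  (b history now [(2, 5)])
READ d @v1: history=[(1, 7)] -> pick v1 -> 7
READ d @v1: history=[(1, 7)] -> pick v1 -> 7
v3: WRITE c=8  (c history now [(3, 8)])
READ a @v1: history=[] -> no version <= 1 -> NONE
READ d @v3: history=[(1, 7)] -> pick v1 -> 7
READ d @v1: history=[(1, 7)] -> pick v1 -> 7
v4: WRITE c=2  (c history now [(3, 8), (4, 2)])
v5: WRITE d=5  (d history now [(1, 7), (5, 5)])
READ d @v4: history=[(1, 7), (5, 5)] -> pick v1 -> 7
v6: WRITE a=6  (a history now [(6, 6)])
v7: WRITE d=4  (d history now [(1, 7), (5, 5), (7, 4)])
v8: WRITE b=7  (b history now [(2, 5), (8, 7)])
READ d @v1: history=[(1, 7), (5, 5), (7, 4)] -> pick v1 -> 7
v9: WRITE d=3  (d history now [(1, 7), (5, 5), (7, 4), (9, 3)])

Answer: NONE
7
7
7
NONE
7
7
7
7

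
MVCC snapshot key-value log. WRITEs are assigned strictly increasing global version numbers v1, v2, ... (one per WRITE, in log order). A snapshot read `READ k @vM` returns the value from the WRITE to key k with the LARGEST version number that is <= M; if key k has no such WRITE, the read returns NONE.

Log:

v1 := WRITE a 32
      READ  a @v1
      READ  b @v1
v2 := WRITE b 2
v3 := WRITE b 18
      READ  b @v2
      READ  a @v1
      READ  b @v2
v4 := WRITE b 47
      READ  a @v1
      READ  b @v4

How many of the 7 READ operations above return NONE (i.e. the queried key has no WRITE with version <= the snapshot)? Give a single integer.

v1: WRITE a=32  (a history now [(1, 32)])
READ a @v1: history=[(1, 32)] -> pick v1 -> 32
READ b @v1: history=[] -> no version <= 1 -> NONE
v2: WRITE b=2  (b history now [(2, 2)])
v3: WRITE b=18  (b history now [(2, 2), (3, 18)])
READ b @v2: history=[(2, 2), (3, 18)] -> pick v2 -> 2
READ a @v1: history=[(1, 32)] -> pick v1 -> 32
READ b @v2: history=[(2, 2), (3, 18)] -> pick v2 -> 2
v4: WRITE b=47  (b history now [(2, 2), (3, 18), (4, 47)])
READ a @v1: history=[(1, 32)] -> pick v1 -> 32
READ b @v4: history=[(2, 2), (3, 18), (4, 47)] -> pick v4 -> 47
Read results in order: ['32', 'NONE', '2', '32', '2', '32', '47']
NONE count = 1

Answer: 1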